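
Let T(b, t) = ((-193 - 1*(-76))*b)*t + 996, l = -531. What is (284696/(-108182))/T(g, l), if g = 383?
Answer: -142348/1287129800967 ≈ -1.1059e-7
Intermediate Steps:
T(b, t) = 996 - 117*b*t (T(b, t) = ((-193 + 76)*b)*t + 996 = (-117*b)*t + 996 = -117*b*t + 996 = 996 - 117*b*t)
(284696/(-108182))/T(g, l) = (284696/(-108182))/(996 - 117*383*(-531)) = (284696*(-1/108182))/(996 + 23794641) = -142348/54091/23795637 = -142348/54091*1/23795637 = -142348/1287129800967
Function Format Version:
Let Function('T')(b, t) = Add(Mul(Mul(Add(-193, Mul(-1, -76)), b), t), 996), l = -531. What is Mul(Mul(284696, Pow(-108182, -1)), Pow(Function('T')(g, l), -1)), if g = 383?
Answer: Rational(-142348, 1287129800967) ≈ -1.1059e-7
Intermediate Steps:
Function('T')(b, t) = Add(996, Mul(-117, b, t)) (Function('T')(b, t) = Add(Mul(Mul(Add(-193, 76), b), t), 996) = Add(Mul(Mul(-117, b), t), 996) = Add(Mul(-117, b, t), 996) = Add(996, Mul(-117, b, t)))
Mul(Mul(284696, Pow(-108182, -1)), Pow(Function('T')(g, l), -1)) = Mul(Mul(284696, Pow(-108182, -1)), Pow(Add(996, Mul(-117, 383, -531)), -1)) = Mul(Mul(284696, Rational(-1, 108182)), Pow(Add(996, 23794641), -1)) = Mul(Rational(-142348, 54091), Pow(23795637, -1)) = Mul(Rational(-142348, 54091), Rational(1, 23795637)) = Rational(-142348, 1287129800967)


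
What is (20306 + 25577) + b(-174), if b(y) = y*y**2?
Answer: -5222141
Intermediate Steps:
b(y) = y**3
(20306 + 25577) + b(-174) = (20306 + 25577) + (-174)**3 = 45883 - 5268024 = -5222141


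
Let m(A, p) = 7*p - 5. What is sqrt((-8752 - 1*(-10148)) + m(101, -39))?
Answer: sqrt(1118) ≈ 33.437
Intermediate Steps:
m(A, p) = -5 + 7*p
sqrt((-8752 - 1*(-10148)) + m(101, -39)) = sqrt((-8752 - 1*(-10148)) + (-5 + 7*(-39))) = sqrt((-8752 + 10148) + (-5 - 273)) = sqrt(1396 - 278) = sqrt(1118)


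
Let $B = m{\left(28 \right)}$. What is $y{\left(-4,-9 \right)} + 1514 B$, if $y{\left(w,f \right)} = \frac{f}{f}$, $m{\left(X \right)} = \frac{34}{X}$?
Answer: $\frac{12876}{7} \approx 1839.4$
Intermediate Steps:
$B = \frac{17}{14}$ ($B = \frac{34}{28} = 34 \cdot \frac{1}{28} = \frac{17}{14} \approx 1.2143$)
$y{\left(w,f \right)} = 1$
$y{\left(-4,-9 \right)} + 1514 B = 1 + 1514 \cdot \frac{17}{14} = 1 + \frac{12869}{7} = \frac{12876}{7}$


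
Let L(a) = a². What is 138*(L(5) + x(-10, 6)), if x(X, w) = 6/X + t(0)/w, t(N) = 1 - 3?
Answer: 16606/5 ≈ 3321.2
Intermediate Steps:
t(N) = -2
x(X, w) = -2/w + 6/X (x(X, w) = 6/X - 2/w = -2/w + 6/X)
138*(L(5) + x(-10, 6)) = 138*(5² + (-2/6 + 6/(-10))) = 138*(25 + (-2*⅙ + 6*(-⅒))) = 138*(25 + (-⅓ - ⅗)) = 138*(25 - 14/15) = 138*(361/15) = 16606/5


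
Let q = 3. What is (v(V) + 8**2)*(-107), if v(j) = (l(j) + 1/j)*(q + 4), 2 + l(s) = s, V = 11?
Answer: -150228/11 ≈ -13657.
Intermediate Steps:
l(s) = -2 + s
v(j) = -14 + 7*j + 7/j (v(j) = ((-2 + j) + 1/j)*(3 + 4) = (-2 + j + 1/j)*7 = -14 + 7*j + 7/j)
(v(V) + 8**2)*(-107) = ((-14 + 7*11 + 7/11) + 8**2)*(-107) = ((-14 + 77 + 7*(1/11)) + 64)*(-107) = ((-14 + 77 + 7/11) + 64)*(-107) = (700/11 + 64)*(-107) = (1404/11)*(-107) = -150228/11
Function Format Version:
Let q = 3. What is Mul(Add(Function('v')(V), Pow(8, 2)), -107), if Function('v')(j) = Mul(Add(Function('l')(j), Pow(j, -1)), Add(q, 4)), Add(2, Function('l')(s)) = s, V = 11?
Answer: Rational(-150228, 11) ≈ -13657.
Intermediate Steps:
Function('l')(s) = Add(-2, s)
Function('v')(j) = Add(-14, Mul(7, j), Mul(7, Pow(j, -1))) (Function('v')(j) = Mul(Add(Add(-2, j), Pow(j, -1)), Add(3, 4)) = Mul(Add(-2, j, Pow(j, -1)), 7) = Add(-14, Mul(7, j), Mul(7, Pow(j, -1))))
Mul(Add(Function('v')(V), Pow(8, 2)), -107) = Mul(Add(Add(-14, Mul(7, 11), Mul(7, Pow(11, -1))), Pow(8, 2)), -107) = Mul(Add(Add(-14, 77, Mul(7, Rational(1, 11))), 64), -107) = Mul(Add(Add(-14, 77, Rational(7, 11)), 64), -107) = Mul(Add(Rational(700, 11), 64), -107) = Mul(Rational(1404, 11), -107) = Rational(-150228, 11)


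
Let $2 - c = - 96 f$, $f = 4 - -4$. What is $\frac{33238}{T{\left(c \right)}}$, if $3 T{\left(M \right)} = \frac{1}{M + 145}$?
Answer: $91238310$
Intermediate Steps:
$f = 8$ ($f = 4 + 4 = 8$)
$c = 770$ ($c = 2 - \left(-96\right) 8 = 2 - -768 = 2 + 768 = 770$)
$T{\left(M \right)} = \frac{1}{3 \left(145 + M\right)}$ ($T{\left(M \right)} = \frac{1}{3 \left(M + 145\right)} = \frac{1}{3 \left(145 + M\right)}$)
$\frac{33238}{T{\left(c \right)}} = \frac{33238}{\frac{1}{3} \frac{1}{145 + 770}} = \frac{33238}{\frac{1}{3} \cdot \frac{1}{915}} = 33238 \frac{1}{\frac{1}{2745}} = 33238 \cdot 2745 = 91238310$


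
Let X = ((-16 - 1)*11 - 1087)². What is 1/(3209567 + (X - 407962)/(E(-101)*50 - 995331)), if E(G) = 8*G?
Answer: 1035731/3324246823363 ≈ 3.1157e-7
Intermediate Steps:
X = 1623076 (X = (-17*11 - 1087)² = (-187 - 1087)² = (-1274)² = 1623076)
1/(3209567 + (X - 407962)/(E(-101)*50 - 995331)) = 1/(3209567 + (1623076 - 407962)/((8*(-101))*50 - 995331)) = 1/(3209567 + 1215114/(-808*50 - 995331)) = 1/(3209567 + 1215114/(-40400 - 995331)) = 1/(3209567 + 1215114/(-1035731)) = 1/(3209567 + 1215114*(-1/1035731)) = 1/(3209567 - 1215114/1035731) = 1/(3324246823363/1035731) = 1035731/3324246823363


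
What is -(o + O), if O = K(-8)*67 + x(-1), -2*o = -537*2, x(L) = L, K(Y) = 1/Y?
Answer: -4221/8 ≈ -527.63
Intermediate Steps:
o = 537 (o = -(-537)*2/2 = -1/2*(-1074) = 537)
O = -75/8 (O = 67/(-8) - 1 = -1/8*67 - 1 = -67/8 - 1 = -75/8 ≈ -9.3750)
-(o + O) = -(537 - 75/8) = -1*4221/8 = -4221/8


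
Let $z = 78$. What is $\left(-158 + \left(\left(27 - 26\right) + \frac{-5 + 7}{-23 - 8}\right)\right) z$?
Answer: $- \frac{379782}{31} \approx -12251.0$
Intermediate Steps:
$\left(-158 + \left(\left(27 - 26\right) + \frac{-5 + 7}{-23 - 8}\right)\right) z = \left(-158 + \left(\left(27 - 26\right) + \frac{-5 + 7}{-23 - 8}\right)\right) 78 = \left(-158 + \left(1 + \frac{2}{-31}\right)\right) 78 = \left(-158 + \left(1 + 2 \left(- \frac{1}{31}\right)\right)\right) 78 = \left(-158 + \left(1 - \frac{2}{31}\right)\right) 78 = \left(-158 + \frac{29}{31}\right) 78 = \left(- \frac{4869}{31}\right) 78 = - \frac{379782}{31}$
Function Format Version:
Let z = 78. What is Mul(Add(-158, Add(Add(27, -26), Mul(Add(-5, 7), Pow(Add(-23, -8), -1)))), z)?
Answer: Rational(-379782, 31) ≈ -12251.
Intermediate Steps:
Mul(Add(-158, Add(Add(27, -26), Mul(Add(-5, 7), Pow(Add(-23, -8), -1)))), z) = Mul(Add(-158, Add(Add(27, -26), Mul(Add(-5, 7), Pow(Add(-23, -8), -1)))), 78) = Mul(Add(-158, Add(1, Mul(2, Pow(-31, -1)))), 78) = Mul(Add(-158, Add(1, Mul(2, Rational(-1, 31)))), 78) = Mul(Add(-158, Add(1, Rational(-2, 31))), 78) = Mul(Add(-158, Rational(29, 31)), 78) = Mul(Rational(-4869, 31), 78) = Rational(-379782, 31)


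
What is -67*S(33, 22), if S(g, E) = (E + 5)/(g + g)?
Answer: -603/22 ≈ -27.409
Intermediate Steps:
S(g, E) = (5 + E)/(2*g) (S(g, E) = (5 + E)/((2*g)) = (5 + E)*(1/(2*g)) = (5 + E)/(2*g))
-67*S(33, 22) = -67*(5 + 22)/(2*33) = -67*27/(2*33) = -67*9/22 = -603/22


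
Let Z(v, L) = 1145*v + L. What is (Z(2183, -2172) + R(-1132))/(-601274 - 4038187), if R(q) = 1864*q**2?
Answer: -2391071699/4639461 ≈ -515.38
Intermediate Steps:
Z(v, L) = L + 1145*v
(Z(2183, -2172) + R(-1132))/(-601274 - 4038187) = ((-2172 + 1145*2183) + 1864*(-1132)**2)/(-601274 - 4038187) = ((-2172 + 2499535) + 1864*1281424)/(-4639461) = (2497363 + 2388574336)*(-1/4639461) = 2391071699*(-1/4639461) = -2391071699/4639461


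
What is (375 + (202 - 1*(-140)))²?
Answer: 514089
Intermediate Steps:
(375 + (202 - 1*(-140)))² = (375 + (202 + 140))² = (375 + 342)² = 717² = 514089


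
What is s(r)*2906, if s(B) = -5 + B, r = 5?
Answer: 0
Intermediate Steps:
s(r)*2906 = (-5 + 5)*2906 = 0*2906 = 0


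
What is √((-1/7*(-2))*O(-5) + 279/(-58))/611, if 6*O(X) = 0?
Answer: 3*I*√1798/35438 ≈ 0.0035896*I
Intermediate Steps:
O(X) = 0 (O(X) = (⅙)*0 = 0)
√((-1/7*(-2))*O(-5) + 279/(-58))/611 = √((-1/7*(-2))*0 + 279/(-58))/611 = √((-1*⅐*(-2))*0 + 279*(-1/58))*(1/611) = √(-⅐*(-2)*0 - 279/58)*(1/611) = √((2/7)*0 - 279/58)*(1/611) = √(0 - 279/58)*(1/611) = √(-279/58)*(1/611) = (3*I*√1798/58)*(1/611) = 3*I*√1798/35438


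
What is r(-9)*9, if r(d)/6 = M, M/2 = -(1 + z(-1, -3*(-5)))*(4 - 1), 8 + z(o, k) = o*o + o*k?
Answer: 6804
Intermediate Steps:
z(o, k) = -8 + o² + k*o (z(o, k) = -8 + (o*o + o*k) = -8 + (o² + k*o) = -8 + o² + k*o)
M = 126 (M = 2*(-(1 + (-8 + (-1)² - 3*(-5)*(-1)))*(4 - 1)) = 2*(-(1 + (-8 + 1 + 15*(-1)))*3) = 2*(-(1 + (-8 + 1 - 15))*3) = 2*(-(1 - 22)*3) = 2*(-(-21)*3) = 2*(-1*(-63)) = 2*63 = 126)
r(d) = 756 (r(d) = 6*126 = 756)
r(-9)*9 = 756*9 = 6804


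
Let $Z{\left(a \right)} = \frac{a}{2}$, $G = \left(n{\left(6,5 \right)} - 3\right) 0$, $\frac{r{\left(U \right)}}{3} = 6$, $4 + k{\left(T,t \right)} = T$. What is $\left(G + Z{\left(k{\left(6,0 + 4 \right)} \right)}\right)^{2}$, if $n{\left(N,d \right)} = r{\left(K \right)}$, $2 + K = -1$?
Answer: $1$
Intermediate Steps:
$k{\left(T,t \right)} = -4 + T$
$K = -3$ ($K = -2 - 1 = -3$)
$r{\left(U \right)} = 18$ ($r{\left(U \right)} = 3 \cdot 6 = 18$)
$n{\left(N,d \right)} = 18$
$G = 0$ ($G = \left(18 - 3\right) 0 = 15 \cdot 0 = 0$)
$Z{\left(a \right)} = \frac{a}{2}$ ($Z{\left(a \right)} = a \frac{1}{2} = \frac{a}{2}$)
$\left(G + Z{\left(k{\left(6,0 + 4 \right)} \right)}\right)^{2} = \left(0 + \frac{-4 + 6}{2}\right)^{2} = \left(0 + \frac{1}{2} \cdot 2\right)^{2} = \left(0 + 1\right)^{2} = 1^{2} = 1$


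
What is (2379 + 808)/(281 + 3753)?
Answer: 3187/4034 ≈ 0.79003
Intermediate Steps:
(2379 + 808)/(281 + 3753) = 3187/4034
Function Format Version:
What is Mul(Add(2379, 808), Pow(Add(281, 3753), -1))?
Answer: Rational(3187, 4034) ≈ 0.79003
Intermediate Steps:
Mul(Add(2379, 808), Pow(Add(281, 3753), -1)) = Mul(3187, Pow(4034, -1)) = Mul(3187, Rational(1, 4034)) = Rational(3187, 4034)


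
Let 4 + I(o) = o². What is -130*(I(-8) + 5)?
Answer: -8450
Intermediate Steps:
I(o) = -4 + o²
-130*(I(-8) + 5) = -130*((-4 + (-8)²) + 5) = -130*((-4 + 64) + 5) = -130*(60 + 5) = -130*65 = -8450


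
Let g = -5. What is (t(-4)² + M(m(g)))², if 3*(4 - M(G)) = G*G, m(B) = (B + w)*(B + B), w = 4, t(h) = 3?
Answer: 3721/9 ≈ 413.44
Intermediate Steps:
m(B) = 2*B*(4 + B) (m(B) = (B + 4)*(B + B) = (4 + B)*(2*B) = 2*B*(4 + B))
M(G) = 4 - G²/3 (M(G) = 4 - G*G/3 = 4 - G²/3)
(t(-4)² + M(m(g)))² = (3² + (4 - 100*(4 - 5)²/3))² = (9 + (4 - (2*(-5)*(-1))²/3))² = (9 + (4 - ⅓*10²))² = (9 + (4 - ⅓*100))² = (9 + (4 - 100/3))² = (9 - 88/3)² = (-61/3)² = 3721/9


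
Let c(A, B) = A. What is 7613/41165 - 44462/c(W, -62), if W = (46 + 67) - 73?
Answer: -182997371/164660 ≈ -1111.4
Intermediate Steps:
W = 40 (W = 113 - 73 = 40)
7613/41165 - 44462/c(W, -62) = 7613/41165 - 44462/40 = 7613*(1/41165) - 44462*1/40 = 7613/41165 - 22231/20 = -182997371/164660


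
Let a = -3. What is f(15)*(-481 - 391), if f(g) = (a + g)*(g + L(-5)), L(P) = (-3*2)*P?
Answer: -470880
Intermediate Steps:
L(P) = -6*P
f(g) = (-3 + g)*(30 + g) (f(g) = (-3 + g)*(g - 6*(-5)) = (-3 + g)*(g + 30) = (-3 + g)*(30 + g))
f(15)*(-481 - 391) = (-90 + 15² + 27*15)*(-481 - 391) = (-90 + 225 + 405)*(-872) = 540*(-872) = -470880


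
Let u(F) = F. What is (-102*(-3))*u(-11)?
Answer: -3366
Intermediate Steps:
(-102*(-3))*u(-11) = -102*(-3)*(-11) = 306*(-11) = -3366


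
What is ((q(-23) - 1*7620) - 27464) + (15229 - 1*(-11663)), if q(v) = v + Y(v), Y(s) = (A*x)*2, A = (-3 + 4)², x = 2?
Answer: -8211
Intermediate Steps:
A = 1 (A = 1² = 1)
Y(s) = 4 (Y(s) = (1*2)*2 = 2*2 = 4)
q(v) = 4 + v (q(v) = v + 4 = 4 + v)
((q(-23) - 1*7620) - 27464) + (15229 - 1*(-11663)) = (((4 - 23) - 1*7620) - 27464) + (15229 - 1*(-11663)) = ((-19 - 7620) - 27464) + (15229 + 11663) = (-7639 - 27464) + 26892 = -35103 + 26892 = -8211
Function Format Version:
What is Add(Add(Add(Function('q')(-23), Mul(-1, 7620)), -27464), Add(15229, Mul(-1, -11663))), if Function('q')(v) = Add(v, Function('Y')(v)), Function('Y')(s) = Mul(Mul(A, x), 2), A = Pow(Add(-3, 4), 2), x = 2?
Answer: -8211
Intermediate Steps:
A = 1 (A = Pow(1, 2) = 1)
Function('Y')(s) = 4 (Function('Y')(s) = Mul(Mul(1, 2), 2) = Mul(2, 2) = 4)
Function('q')(v) = Add(4, v) (Function('q')(v) = Add(v, 4) = Add(4, v))
Add(Add(Add(Function('q')(-23), Mul(-1, 7620)), -27464), Add(15229, Mul(-1, -11663))) = Add(Add(Add(Add(4, -23), Mul(-1, 7620)), -27464), Add(15229, Mul(-1, -11663))) = Add(Add(Add(-19, -7620), -27464), Add(15229, 11663)) = Add(Add(-7639, -27464), 26892) = Add(-35103, 26892) = -8211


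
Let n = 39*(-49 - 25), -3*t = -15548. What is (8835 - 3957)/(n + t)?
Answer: 7317/3445 ≈ 2.1239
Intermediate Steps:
t = 15548/3 (t = -1/3*(-15548) = 15548/3 ≈ 5182.7)
n = -2886 (n = 39*(-74) = -2886)
(8835 - 3957)/(n + t) = (8835 - 3957)/(-2886 + 15548/3) = 4878/(6890/3) = 4878*(3/6890) = 7317/3445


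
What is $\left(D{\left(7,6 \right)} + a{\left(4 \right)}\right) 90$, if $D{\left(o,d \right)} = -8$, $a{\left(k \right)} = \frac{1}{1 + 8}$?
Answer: $-710$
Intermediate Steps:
$a{\left(k \right)} = \frac{1}{9}$
$\left(D{\left(7,6 \right)} + a{\left(4 \right)}\right) 90 = \left(-8 + \frac{1}{9}\right) 90 = \left(- \frac{71}{9}\right) 90 = -710$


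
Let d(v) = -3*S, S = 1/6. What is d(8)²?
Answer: ¼ ≈ 0.25000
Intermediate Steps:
S = ⅙ ≈ 0.16667
d(v) = -½ (d(v) = -3*⅙ = -½)
d(8)² = (-½)² = ¼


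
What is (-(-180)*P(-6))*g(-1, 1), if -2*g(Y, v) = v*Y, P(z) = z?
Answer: -540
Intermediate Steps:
g(Y, v) = -Y*v/2 (g(Y, v) = -v*Y/2 = -Y*v/2)
(-(-180)*P(-6))*g(-1, 1) = (-(-180)*(-6))*(-1/2*(-1)*1) = -36*30*(1/2) = -1080*1/2 = -540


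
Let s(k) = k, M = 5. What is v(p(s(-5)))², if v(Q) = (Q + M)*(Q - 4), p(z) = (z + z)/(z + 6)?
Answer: 4900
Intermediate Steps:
p(z) = 2*z/(6 + z) (p(z) = (2*z)/(6 + z) = 2*z/(6 + z))
v(Q) = (-4 + Q)*(5 + Q) (v(Q) = (Q + 5)*(Q - 4) = (5 + Q)*(-4 + Q) = (-4 + Q)*(5 + Q))
v(p(s(-5)))² = (-20 + 2*(-5)/(6 - 5) + (2*(-5)/(6 - 5))²)² = (-20 + 2*(-5)/1 + (2*(-5)/1)²)² = (-20 + 2*(-5)*1 + (2*(-5)*1)²)² = (-20 - 10 + (-10)²)² = (-20 - 10 + 100)² = 70² = 4900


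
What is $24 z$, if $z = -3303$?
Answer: $-79272$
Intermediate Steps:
$24 z = 24 \left(-3303\right) = -79272$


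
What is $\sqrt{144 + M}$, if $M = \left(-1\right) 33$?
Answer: $\sqrt{111} \approx 10.536$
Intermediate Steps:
$M = -33$
$\sqrt{144 + M} = \sqrt{144 - 33} = \sqrt{111}$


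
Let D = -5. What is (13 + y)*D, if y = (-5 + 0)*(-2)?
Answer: -115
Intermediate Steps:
y = 10 (y = -5*(-2) = 10)
(13 + y)*D = (13 + 10)*(-5) = 23*(-5) = -115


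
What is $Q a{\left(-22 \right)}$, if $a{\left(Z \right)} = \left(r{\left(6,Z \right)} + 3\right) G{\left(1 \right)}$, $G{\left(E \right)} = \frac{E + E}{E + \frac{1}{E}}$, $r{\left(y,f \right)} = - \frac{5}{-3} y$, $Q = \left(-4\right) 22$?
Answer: $-1144$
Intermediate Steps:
$Q = -88$
$r{\left(y,f \right)} = \frac{5 y}{3}$ ($r{\left(y,f \right)} = \left(-5\right) \left(- \frac{1}{3}\right) y = \frac{5 y}{3}$)
$G{\left(E \right)} = \frac{2 E}{E + \frac{1}{E}}$
$a{\left(Z \right)} = 13$ ($a{\left(Z \right)} = \left(\frac{5}{3} \cdot 6 + 3\right) \frac{2 \cdot 1^{2}}{1 + 1^{2}} = \left(10 + 3\right) 2 \cdot 1 \frac{1}{1 + 1} = 13 \cdot 2 \cdot 1 \cdot \frac{1}{2} = 13 \cdot 1 = 13$)
$Q a{\left(-22 \right)} = \left(-88\right) 13 = -1144$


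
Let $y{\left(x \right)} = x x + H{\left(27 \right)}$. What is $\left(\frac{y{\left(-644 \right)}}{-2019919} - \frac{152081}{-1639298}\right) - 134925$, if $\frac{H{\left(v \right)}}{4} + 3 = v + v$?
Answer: $- \frac{446770668207116031}{3311249176862} \approx -1.3493 \cdot 10^{5}$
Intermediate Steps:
$H{\left(v \right)} = -12 + 8 v$ ($H{\left(v \right)} = -12 + 4 \left(v + v\right) = -12 + 4 \cdot 2 v = -12 + 8 v$)
$y{\left(x \right)} = 204 + x^{2}$ ($y{\left(x \right)} = x x + \left(-12 + 8 \cdot 27\right) = x^{2} + \left(-12 + 216\right) = x^{2} + 204 = 204 + x^{2}$)
$\left(\frac{y{\left(-644 \right)}}{-2019919} - \frac{152081}{-1639298}\right) - 134925 = \left(\frac{204 + \left(-644\right)^{2}}{-2019919} - \frac{152081}{-1639298}\right) - 134925 = \left(\left(204 + 414736\right) \left(- \frac{1}{2019919}\right) - - \frac{152081}{1639298}\right) - 134925 = \left(414940 \left(- \frac{1}{2019919}\right) + \frac{152081}{1639298}\right) - 134925 = \left(- \frac{414940}{2019919} + \frac{152081}{1639298}\right) - 134925 = - \frac{373019010681}{3311249176862} - 134925 = - \frac{446770668207116031}{3311249176862}$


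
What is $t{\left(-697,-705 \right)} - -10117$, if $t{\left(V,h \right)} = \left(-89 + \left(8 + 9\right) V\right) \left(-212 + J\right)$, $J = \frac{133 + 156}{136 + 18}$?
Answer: $\frac{193929880}{77} \approx 2.5186 \cdot 10^{6}$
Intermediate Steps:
$J = \frac{289}{154} \approx 1.8766$
$t{\left(V,h \right)} = \frac{2879951}{154} - \frac{550103 V}{154}$ ($t{\left(V,h \right)} = \left(-89 + \left(8 + 9\right) V\right) \left(-212 + \frac{289}{154}\right) = \left(-89 + 17 V\right) \left(- \frac{32359}{154}\right) = \frac{2879951}{154} - \frac{550103 V}{154}$)
$t{\left(-697,-705 \right)} - -10117 = \left(\frac{2879951}{154} - - \frac{383421791}{154}\right) - -10117 = \left(\frac{2879951}{154} + \frac{383421791}{154}\right) + 10117 = \frac{193150871}{77} + 10117 = \frac{193929880}{77}$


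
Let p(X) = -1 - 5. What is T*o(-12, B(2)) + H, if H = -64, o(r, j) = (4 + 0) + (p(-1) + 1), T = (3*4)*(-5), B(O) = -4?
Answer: -4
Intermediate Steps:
p(X) = -6
T = -60 (T = 12*(-5) = -60)
o(r, j) = -1 (o(r, j) = (4 + 0) + (-6 + 1) = 4 - 5 = -1)
T*o(-12, B(2)) + H = -60*(-1) - 64 = 60 - 64 = -4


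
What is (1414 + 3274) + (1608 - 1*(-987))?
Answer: 7283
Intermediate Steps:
(1414 + 3274) + (1608 - 1*(-987)) = 4688 + (1608 + 987) = 4688 + 2595 = 7283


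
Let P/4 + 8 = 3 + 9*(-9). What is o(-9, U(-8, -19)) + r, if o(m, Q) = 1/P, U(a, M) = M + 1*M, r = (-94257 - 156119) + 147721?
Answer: -35313321/344 ≈ -1.0266e+5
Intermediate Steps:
r = -102655 (r = -250376 + 147721 = -102655)
U(a, M) = 2*M (U(a, M) = M + M = 2*M)
P = -344 (P = -32 + 4*(3 + 9*(-9)) = -32 + 4*(3 - 81) = -32 + 4*(-78) = -32 - 312 = -344)
o(m, Q) = -1/344 (o(m, Q) = 1/(-344) = -1/344)
o(-9, U(-8, -19)) + r = -1/344 - 102655 = -35313321/344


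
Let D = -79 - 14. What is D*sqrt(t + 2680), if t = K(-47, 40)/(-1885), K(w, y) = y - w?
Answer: -93*sqrt(11322805)/65 ≈ -4814.5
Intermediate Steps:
D = -93
t = -3/65 (t = (40 - 1*(-47))/(-1885) = (40 + 47)*(-1/1885) = 87*(-1/1885) = -3/65 ≈ -0.046154)
D*sqrt(t + 2680) = -93*sqrt(-3/65 + 2680) = -93*sqrt(11322805)/65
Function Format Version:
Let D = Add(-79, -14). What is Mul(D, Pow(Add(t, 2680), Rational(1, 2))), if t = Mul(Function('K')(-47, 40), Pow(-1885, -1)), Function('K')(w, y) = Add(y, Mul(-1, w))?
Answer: Mul(Rational(-93, 65), Pow(11322805, Rational(1, 2))) ≈ -4814.5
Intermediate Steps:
D = -93
t = Rational(-3, 65) (t = Mul(Add(40, Mul(-1, -47)), Pow(-1885, -1)) = Mul(Add(40, 47), Rational(-1, 1885)) = Mul(87, Rational(-1, 1885)) = Rational(-3, 65) ≈ -0.046154)
Mul(D, Pow(Add(t, 2680), Rational(1, 2))) = Mul(-93, Pow(Add(Rational(-3, 65), 2680), Rational(1, 2))) = Mul(-93, Pow(Rational(174197, 65), Rational(1, 2))) = Mul(-93, Mul(Rational(1, 65), Pow(11322805, Rational(1, 2)))) = Mul(Rational(-93, 65), Pow(11322805, Rational(1, 2)))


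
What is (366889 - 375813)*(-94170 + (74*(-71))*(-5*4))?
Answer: -97360840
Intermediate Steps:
(366889 - 375813)*(-94170 + (74*(-71))*(-5*4)) = -8924*(-94170 - 5254*(-20)) = -8924*(-94170 + 105080) = -8924*10910 = -97360840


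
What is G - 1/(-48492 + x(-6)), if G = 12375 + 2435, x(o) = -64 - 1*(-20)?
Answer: 718818161/48536 ≈ 14810.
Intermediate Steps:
x(o) = -44 (x(o) = -64 + 20 = -44)
G = 14810
G - 1/(-48492 + x(-6)) = 14810 - 1/(-48492 - 44) = 14810 - 1/(-48536) = 14810 - 1*(-1/48536) = 14810 + 1/48536 = 718818161/48536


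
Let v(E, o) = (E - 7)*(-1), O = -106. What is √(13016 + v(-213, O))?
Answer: 2*√3309 ≈ 115.05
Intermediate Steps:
v(E, o) = 7 - E (v(E, o) = (-7 + E)*(-1) = 7 - E)
√(13016 + v(-213, O)) = √(13016 + (7 - 1*(-213))) = √(13016 + (7 + 213)) = √(13016 + 220) = √13236 = 2*√3309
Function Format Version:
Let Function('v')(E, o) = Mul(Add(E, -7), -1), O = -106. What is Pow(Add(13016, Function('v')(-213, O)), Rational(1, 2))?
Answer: Mul(2, Pow(3309, Rational(1, 2))) ≈ 115.05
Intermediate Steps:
Function('v')(E, o) = Add(7, Mul(-1, E)) (Function('v')(E, o) = Mul(Add(-7, E), -1) = Add(7, Mul(-1, E)))
Pow(Add(13016, Function('v')(-213, O)), Rational(1, 2)) = Pow(Add(13016, Add(7, Mul(-1, -213))), Rational(1, 2)) = Pow(Add(13016, Add(7, 213)), Rational(1, 2)) = Pow(Add(13016, 220), Rational(1, 2)) = Pow(13236, Rational(1, 2)) = Mul(2, Pow(3309, Rational(1, 2)))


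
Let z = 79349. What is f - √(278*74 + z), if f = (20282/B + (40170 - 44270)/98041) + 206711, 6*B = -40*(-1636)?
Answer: 331557181175703/1603950760 - √99921 ≈ 2.0640e+5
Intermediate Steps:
B = 32720/3 (B = (-40*(-1636))/6 = (⅙)*65440 = 32720/3 ≈ 10907.)
f = 331557181175703/1603950760 (f = (20282/(32720/3) + (40170 - 44270)/98041) + 206711 = (20282*(3/32720) - 4100*1/98041) + 206711 = (30423/16360 - 4100/98041) + 206711 = 2915625343/1603950760 + 206711 = 331557181175703/1603950760 ≈ 2.0671e+5)
f - √(278*74 + z) = 331557181175703/1603950760 - √(278*74 + 79349) = 331557181175703/1603950760 - √(20572 + 79349) = 331557181175703/1603950760 - √99921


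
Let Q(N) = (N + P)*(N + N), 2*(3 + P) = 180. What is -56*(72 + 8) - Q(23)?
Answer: -9540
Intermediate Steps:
P = 87 (P = -3 + (½)*180 = -3 + 90 = 87)
Q(N) = 2*N*(87 + N) (Q(N) = (N + 87)*(N + N) = (87 + N)*(2*N) = 2*N*(87 + N))
-56*(72 + 8) - Q(23) = -56*(72 + 8) - 2*23*(87 + 23) = -56*80 - 2*23*110 = -4480 - 1*5060 = -4480 - 5060 = -9540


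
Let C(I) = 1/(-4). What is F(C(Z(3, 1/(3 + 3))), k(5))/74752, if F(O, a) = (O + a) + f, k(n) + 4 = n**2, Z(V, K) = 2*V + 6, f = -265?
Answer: -977/299008 ≈ -0.0032675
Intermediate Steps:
Z(V, K) = 6 + 2*V
C(I) = -1/4
k(n) = -4 + n**2
F(O, a) = -265 + O + a (F(O, a) = (O + a) - 265 = -265 + O + a)
F(C(Z(3, 1/(3 + 3))), k(5))/74752 = (-265 - 1/4 + (-4 + 5**2))/74752 = (-265 - 1/4 + (-4 + 25))*(1/74752) = (-265 - 1/4 + 21)*(1/74752) = -977/4*1/74752 = -977/299008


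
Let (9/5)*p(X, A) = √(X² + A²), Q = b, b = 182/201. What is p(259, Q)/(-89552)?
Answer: -35*√55309645/161999568 ≈ -0.0016068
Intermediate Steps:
b = 182/201 (b = 182*(1/201) = 182/201 ≈ 0.90547)
Q = 182/201 ≈ 0.90547
p(X, A) = 5*√(A² + X²)/9 (p(X, A) = 5*√(X² + A²)/9 = 5*√(A² + X²)/9)
p(259, Q)/(-89552) = (5*√((182/201)² + 259²)/9)/(-89552) = (5*√(33124/40401 + 67081)/9)*(-1/89552) = (5*√(2710172605/40401)/9)*(-1/89552) = (5*(7*√55309645/201)/9)*(-1/89552) = (35*√55309645/1809)*(-1/89552) = -35*√55309645/161999568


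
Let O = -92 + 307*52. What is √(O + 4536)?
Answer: 2*√5102 ≈ 142.86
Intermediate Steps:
O = 15872 (O = -92 + 15964 = 15872)
√(O + 4536) = √(15872 + 4536) = √20408 = 2*√5102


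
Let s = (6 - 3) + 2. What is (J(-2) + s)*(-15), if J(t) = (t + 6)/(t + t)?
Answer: -60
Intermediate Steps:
J(t) = (6 + t)/(2*t) (J(t) = (6 + t)/((2*t)) = (6 + t)*(1/(2*t)) = (6 + t)/(2*t))
s = 5 (s = 3 + 2 = 5)
(J(-2) + s)*(-15) = ((1/2)*(6 - 2)/(-2) + 5)*(-15) = ((1/2)*(-1/2)*4 + 5)*(-15) = (-1 + 5)*(-15) = 4*(-15) = -60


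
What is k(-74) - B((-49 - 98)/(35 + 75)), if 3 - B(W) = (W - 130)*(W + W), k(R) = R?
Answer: 1657859/6050 ≈ 274.03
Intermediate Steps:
B(W) = 3 - 2*W*(-130 + W) (B(W) = 3 - (W - 130)*(W + W) = 3 - (-130 + W)*2*W = 3 - 2*W*(-130 + W))
k(-74) - B((-49 - 98)/(35 + 75)) = -74 - (3 - 2*(-49 - 98)²/(35 + 75)² + 260*((-49 - 98)/(35 + 75))) = -74 - (3 - 2*(-147/110)² + 260*(-147/110)) = -74 - (3 - 2*21609/12100 - 3822/11) = -74 - (3 - 21609/6050 - 3822/11) = -74 - 1*(-2105559/6050) = -74 + 2105559/6050 = 1657859/6050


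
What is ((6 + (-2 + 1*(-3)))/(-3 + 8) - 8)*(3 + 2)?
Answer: -39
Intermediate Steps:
((6 + (-2 + 1*(-3)))/(-3 + 8) - 8)*(3 + 2) = ((6 + (-2 - 3))/5 - 8)*5 = ((6 - 5)*(1/5) - 8)*5 = (1*(1/5) - 8)*5 = (1/5 - 8)*5 = -39/5*5 = -39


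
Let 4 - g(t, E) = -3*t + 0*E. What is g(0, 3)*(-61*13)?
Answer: -3172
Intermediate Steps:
g(t, E) = 4 + 3*t (g(t, E) = 4 - (-3*t + 0*E) = 4 - (-3*t + 0) = 4 - (-3)*t = 4 + 3*t)
g(0, 3)*(-61*13) = (4 + 3*0)*(-61*13) = (4 + 0)*(-793) = 4*(-793) = -3172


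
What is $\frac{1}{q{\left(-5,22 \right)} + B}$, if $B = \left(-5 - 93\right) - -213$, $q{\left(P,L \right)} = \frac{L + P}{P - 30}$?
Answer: $\frac{35}{4008} \approx 0.0087325$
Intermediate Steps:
$q{\left(P,L \right)} = \frac{L + P}{-30 + P}$
$B = 115$ ($B = \left(-5 - 93\right) + 213 = -98 + 213 = 115$)
$\frac{1}{q{\left(-5,22 \right)} + B} = \frac{1}{\frac{22 - 5}{-30 - 5} + 115} = \frac{1}{\frac{1}{-35} \cdot 17 + 115} = \frac{1}{\left(- \frac{1}{35}\right) 17 + 115} = \frac{1}{- \frac{17}{35} + 115} = \frac{1}{\frac{4008}{35}} = \frac{35}{4008}$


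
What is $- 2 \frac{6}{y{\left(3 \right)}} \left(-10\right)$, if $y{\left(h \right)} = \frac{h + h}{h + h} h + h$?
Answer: $20$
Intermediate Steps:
$y{\left(h \right)} = 2 h$ ($y{\left(h \right)} = \frac{2 h}{2 h} h + h = 2 h \frac{1}{2 h} h + h = 1 h + h = h + h = 2 h$)
$- 2 \frac{6}{y{\left(3 \right)}} \left(-10\right) = - 2 \frac{6}{2 \cdot 3} \left(-10\right) = - 2 \cdot \frac{6}{6} \left(-10\right) = - 2 \cdot 6 \cdot \frac{1}{6} \left(-10\right) = \left(-2\right) 1 \left(-10\right) = \left(-2\right) \left(-10\right) = 20$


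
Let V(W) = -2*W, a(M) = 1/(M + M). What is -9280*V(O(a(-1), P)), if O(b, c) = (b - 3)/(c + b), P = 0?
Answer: 129920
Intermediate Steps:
a(M) = 1/(2*M)
O(b, c) = (-3 + b)/(b + c)
-9280*V(O(a(-1), P)) = -(-18560)*(-3 + (1/2)/(-1))/((1/2)/(-1) + 0) = -(-18560)*(-3 + (1/2)*(-1))/((1/2)*(-1) + 0) = -(-18560)*(-3 - 1/2)/(-1/2 + 0) = -(-18560)*-7/2/(-1/2) = -(-18560)*(-2*(-7/2)) = -(-18560)*7 = -9280*(-14) = 129920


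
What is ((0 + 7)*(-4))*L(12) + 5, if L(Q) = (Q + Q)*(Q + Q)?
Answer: -16123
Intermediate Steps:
L(Q) = 4*Q**2 (L(Q) = (2*Q)*(2*Q) = 4*Q**2)
((0 + 7)*(-4))*L(12) + 5 = ((0 + 7)*(-4))*(4*12**2) + 5 = (7*(-4))*(4*144) + 5 = -28*576 + 5 = -16128 + 5 = -16123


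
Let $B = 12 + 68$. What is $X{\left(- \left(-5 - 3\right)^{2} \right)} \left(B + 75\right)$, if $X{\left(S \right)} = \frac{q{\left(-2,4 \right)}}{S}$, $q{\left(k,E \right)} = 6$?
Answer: $- \frac{465}{32} \approx -14.531$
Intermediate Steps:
$X{\left(S \right)} = \frac{6}{S}$
$B = 80$
$X{\left(- \left(-5 - 3\right)^{2} \right)} \left(B + 75\right) = \frac{6}{\left(-1\right) \left(-5 - 3\right)^{2}} \left(80 + 75\right) = \frac{6}{\left(-1\right) \left(-8\right)^{2}} \cdot 155 = \frac{6}{\left(-1\right) 64} \cdot 155 = \frac{6}{-64} \cdot 155 = 6 \left(- \frac{1}{64}\right) 155 = \left(- \frac{3}{32}\right) 155 = - \frac{465}{32}$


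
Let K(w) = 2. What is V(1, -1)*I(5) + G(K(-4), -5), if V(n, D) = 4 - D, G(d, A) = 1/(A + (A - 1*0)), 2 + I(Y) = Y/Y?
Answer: -51/10 ≈ -5.1000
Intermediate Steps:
I(Y) = -1 (I(Y) = -2 + Y/Y = -2 + 1 = -1)
G(d, A) = 1/(2*A) (G(d, A) = 1/(A + (A + 0)) = 1/(A + A) = 1/(2*A))
V(1, -1)*I(5) + G(K(-4), -5) = (4 - 1*(-1))*(-1) + (½)/(-5) = (4 + 1)*(-1) + (½)*(-⅕) = 5*(-1) - ⅒ = -5 - ⅒ = -51/10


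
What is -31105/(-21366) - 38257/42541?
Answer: 505838743/908931006 ≈ 0.55652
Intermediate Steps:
-31105/(-21366) - 38257/42541 = -31105*(-1/21366) - 38257*1/42541 = 31105/21366 - 38257/42541 = 505838743/908931006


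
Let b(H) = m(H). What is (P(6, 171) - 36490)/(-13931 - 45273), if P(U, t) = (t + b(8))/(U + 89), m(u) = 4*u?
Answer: 3466347/5624380 ≈ 0.61631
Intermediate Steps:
b(H) = 4*H
P(U, t) = (32 + t)/(89 + U) (P(U, t) = (t + 4*8)/(U + 89) = (t + 32)/(89 + U) = (32 + t)/(89 + U))
(P(6, 171) - 36490)/(-13931 - 45273) = ((32 + 171)/(89 + 6) - 36490)/(-13931 - 45273) = (203/95 - 36490)/(-59204) = ((1/95)*203 - 36490)*(-1/59204) = (203/95 - 36490)*(-1/59204) = -3466347/95*(-1/59204) = 3466347/5624380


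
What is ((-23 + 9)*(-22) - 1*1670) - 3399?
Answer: -4761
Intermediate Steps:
((-23 + 9)*(-22) - 1*1670) - 3399 = (-14*(-22) - 1670) - 3399 = (308 - 1670) - 3399 = -1362 - 3399 = -4761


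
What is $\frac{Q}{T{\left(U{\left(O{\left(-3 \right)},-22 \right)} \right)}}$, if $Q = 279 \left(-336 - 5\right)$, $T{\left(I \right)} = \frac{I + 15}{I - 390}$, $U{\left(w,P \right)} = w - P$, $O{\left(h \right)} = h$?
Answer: $\frac{35296569}{34} \approx 1.0381 \cdot 10^{6}$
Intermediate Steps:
$T{\left(I \right)} = \frac{15 + I}{-390 + I}$
$Q = -95139$ ($Q = 279 \left(-341\right) = -95139$)
$\frac{Q}{T{\left(U{\left(O{\left(-3 \right)},-22 \right)} \right)}} = - \frac{95139}{\frac{1}{-390 - -19} \left(15 - -19\right)} = - \frac{95139}{\frac{1}{-390 + \left(-3 + 22\right)} \left(15 + \left(-3 + 22\right)\right)} = - \frac{95139}{\frac{1}{-390 + 19} \left(15 + 19\right)} = - \frac{95139}{\frac{1}{-371} \cdot 34} = - \frac{95139}{\left(- \frac{1}{371}\right) 34} = - \frac{95139}{- \frac{34}{371}} = \left(-95139\right) \left(- \frac{371}{34}\right) = \frac{35296569}{34}$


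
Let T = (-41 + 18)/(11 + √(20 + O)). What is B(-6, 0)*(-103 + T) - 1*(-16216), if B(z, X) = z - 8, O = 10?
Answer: 230060/13 - 46*√30/13 ≈ 17678.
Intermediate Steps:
B(z, X) = -8 + z
T = -23/(11 + √30) (T = (-41 + 18)/(11 + √(20 + 10)) = -23/(11 + √30) ≈ -1.3959)
B(-6, 0)*(-103 + T) - 1*(-16216) = (-8 - 6)*(-103 + (-253/91 + 23*√30/91)) - 1*(-16216) = -14*(-9626/91 + 23*√30/91) + 16216 = (19252/13 - 46*√30/13) + 16216 = 230060/13 - 46*√30/13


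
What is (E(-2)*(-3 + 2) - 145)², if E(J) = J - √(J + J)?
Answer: 20445 - 572*I ≈ 20445.0 - 572.0*I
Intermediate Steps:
E(J) = J - √2*√J (E(J) = J - √(2*J) = J - √2*√J)
(E(-2)*(-3 + 2) - 145)² = ((-2 - √2*√(-2))*(-3 + 2) - 145)² = ((-2 - √2*I*√2)*(-1) - 145)² = ((-2 - 2*I)*(-1) - 145)² = ((2 + 2*I) - 145)² = (-143 + 2*I)²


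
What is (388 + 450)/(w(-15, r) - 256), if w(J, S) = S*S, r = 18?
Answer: 419/34 ≈ 12.324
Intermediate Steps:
w(J, S) = S**2
(388 + 450)/(w(-15, r) - 256) = (388 + 450)/(18**2 - 256) = 838/(324 - 256) = 838/68 = 838*(1/68) = 419/34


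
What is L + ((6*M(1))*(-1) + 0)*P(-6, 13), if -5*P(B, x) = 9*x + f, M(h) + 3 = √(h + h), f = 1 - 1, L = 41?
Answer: -1901/5 + 702*√2/5 ≈ -181.64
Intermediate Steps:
f = 0
M(h) = -3 + √2*√h (M(h) = -3 + √(h + h) = -3 + √(2*h) = -3 + √2*√h)
P(B, x) = -9*x/5 (P(B, x) = -(9*x + 0)/5 = -9*x/5)
L + ((6*M(1))*(-1) + 0)*P(-6, 13) = 41 + ((6*(-3 + √2*√1))*(-1) + 0)*(-9/5*13) = 41 + ((6*(-3 + √2*1))*(-1) + 0)*(-117/5) = 41 + ((6*(-3 + √2))*(-1) + 0)*(-117/5) = 41 + ((-18 + 6*√2)*(-1) + 0)*(-117/5) = 41 + ((18 - 6*√2) + 0)*(-117/5) = 41 + (18 - 6*√2)*(-117/5) = 41 + (-2106/5 + 702*√2/5) = -1901/5 + 702*√2/5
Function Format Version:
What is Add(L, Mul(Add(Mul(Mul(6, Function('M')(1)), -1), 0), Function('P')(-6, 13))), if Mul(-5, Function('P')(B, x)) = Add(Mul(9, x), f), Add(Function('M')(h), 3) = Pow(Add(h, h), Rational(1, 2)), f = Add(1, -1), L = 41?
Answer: Add(Rational(-1901, 5), Mul(Rational(702, 5), Pow(2, Rational(1, 2)))) ≈ -181.64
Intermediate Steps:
f = 0
Function('M')(h) = Add(-3, Mul(Pow(2, Rational(1, 2)), Pow(h, Rational(1, 2)))) (Function('M')(h) = Add(-3, Pow(Add(h, h), Rational(1, 2))) = Add(-3, Pow(Mul(2, h), Rational(1, 2))) = Add(-3, Mul(Pow(2, Rational(1, 2)), Pow(h, Rational(1, 2)))))
Function('P')(B, x) = Mul(Rational(-9, 5), x) (Function('P')(B, x) = Mul(Rational(-1, 5), Add(Mul(9, x), 0)) = Mul(Rational(-1, 5), Mul(9, x)) = Mul(Rational(-9, 5), x))
Add(L, Mul(Add(Mul(Mul(6, Function('M')(1)), -1), 0), Function('P')(-6, 13))) = Add(41, Mul(Add(Mul(Mul(6, Add(-3, Mul(Pow(2, Rational(1, 2)), Pow(1, Rational(1, 2))))), -1), 0), Mul(Rational(-9, 5), 13))) = Add(41, Mul(Add(Mul(Mul(6, Add(-3, Mul(Pow(2, Rational(1, 2)), 1))), -1), 0), Rational(-117, 5))) = Add(41, Mul(Add(Mul(Mul(6, Add(-3, Pow(2, Rational(1, 2)))), -1), 0), Rational(-117, 5))) = Add(41, Mul(Add(Mul(Add(-18, Mul(6, Pow(2, Rational(1, 2)))), -1), 0), Rational(-117, 5))) = Add(41, Mul(Add(Add(18, Mul(-6, Pow(2, Rational(1, 2)))), 0), Rational(-117, 5))) = Add(41, Mul(Add(18, Mul(-6, Pow(2, Rational(1, 2)))), Rational(-117, 5))) = Add(41, Add(Rational(-2106, 5), Mul(Rational(702, 5), Pow(2, Rational(1, 2))))) = Add(Rational(-1901, 5), Mul(Rational(702, 5), Pow(2, Rational(1, 2))))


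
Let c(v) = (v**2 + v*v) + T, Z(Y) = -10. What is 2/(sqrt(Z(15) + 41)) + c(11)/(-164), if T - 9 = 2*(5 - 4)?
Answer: -253/164 + 2*sqrt(31)/31 ≈ -1.1835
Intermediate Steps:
T = 11 (T = 9 + 2*(5 - 4) = 9 + 2*1 = 9 + 2 = 11)
c(v) = 11 + 2*v**2 (c(v) = (v**2 + v*v) + 11 = (v**2 + v**2) + 11 = 2*v**2 + 11 = 11 + 2*v**2)
2/(sqrt(Z(15) + 41)) + c(11)/(-164) = 2/(sqrt(-10 + 41)) + (11 + 2*11**2)/(-164) = 2/(sqrt(31)) + (11 + 2*121)*(-1/164) = 2*(sqrt(31)/31) + (11 + 242)*(-1/164) = 2*sqrt(31)/31 + 253*(-1/164) = 2*sqrt(31)/31 - 253/164 = -253/164 + 2*sqrt(31)/31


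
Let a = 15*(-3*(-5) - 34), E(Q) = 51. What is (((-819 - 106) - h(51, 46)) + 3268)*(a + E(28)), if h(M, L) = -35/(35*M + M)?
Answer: -55923179/102 ≈ -5.4827e+5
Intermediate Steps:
a = -285 (a = 15*(15 - 34) = 15*(-19) = -285)
h(M, L) = -35/(36*M) (h(M, L) = -35*1/(36*M) = -35/(36*M))
(((-819 - 106) - h(51, 46)) + 3268)*(a + E(28)) = (((-819 - 106) - (-35)/(36*51)) + 3268)*(-285 + 51) = ((-925 - (-35)/(36*51)) + 3268)*(-234) = ((-925 - 1*(-35/1836)) + 3268)*(-234) = ((-925 + 35/1836) + 3268)*(-234) = (-1698265/1836 + 3268)*(-234) = (4301783/1836)*(-234) = -55923179/102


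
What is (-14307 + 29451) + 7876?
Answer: 23020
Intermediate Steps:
(-14307 + 29451) + 7876 = 15144 + 7876 = 23020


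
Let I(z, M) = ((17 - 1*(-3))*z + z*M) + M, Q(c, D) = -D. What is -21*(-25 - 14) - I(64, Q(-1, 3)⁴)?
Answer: -5726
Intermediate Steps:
I(z, M) = M + 20*z + M*z (I(z, M) = ((17 + 3)*z + M*z) + M = (20*z + M*z) + M = M + 20*z + M*z)
-21*(-25 - 14) - I(64, Q(-1, 3)⁴) = -21*(-25 - 14) - ((-1*3)⁴ + 20*64 + (-1*3)⁴*64) = -21*(-39) - ((-3)⁴ + 1280 + (-3)⁴*64) = 819 - (81 + 1280 + 81*64) = 819 - (81 + 1280 + 5184) = 819 - 1*6545 = 819 - 6545 = -5726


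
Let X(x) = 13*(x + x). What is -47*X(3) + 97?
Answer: -3569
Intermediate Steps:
X(x) = 26*x (X(x) = 13*(2*x) = 26*x)
-47*X(3) + 97 = -1222*3 + 97 = -47*78 + 97 = -3666 + 97 = -3569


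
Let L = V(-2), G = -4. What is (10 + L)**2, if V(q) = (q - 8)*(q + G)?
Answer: 4900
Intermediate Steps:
V(q) = (-8 + q)*(-4 + q) (V(q) = (q - 8)*(q - 4) = (-8 + q)*(-4 + q))
L = 60 (L = 32 + (-2)**2 - 12*(-2) = 32 + 4 + 24 = 60)
(10 + L)**2 = (10 + 60)**2 = 70**2 = 4900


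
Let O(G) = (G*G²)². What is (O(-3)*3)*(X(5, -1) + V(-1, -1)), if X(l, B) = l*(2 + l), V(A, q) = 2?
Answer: 80919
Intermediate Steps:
O(G) = G⁶ (O(G) = (G³)² = G⁶)
(O(-3)*3)*(X(5, -1) + V(-1, -1)) = ((-3)⁶*3)*(5*(2 + 5) + 2) = (729*3)*(5*7 + 2) = 2187*(35 + 2) = 2187*37 = 80919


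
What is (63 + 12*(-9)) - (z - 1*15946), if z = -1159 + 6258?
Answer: 10802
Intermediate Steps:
z = 5099
(63 + 12*(-9)) - (z - 1*15946) = (63 + 12*(-9)) - (5099 - 1*15946) = (63 - 108) - (5099 - 15946) = -45 - 1*(-10847) = -45 + 10847 = 10802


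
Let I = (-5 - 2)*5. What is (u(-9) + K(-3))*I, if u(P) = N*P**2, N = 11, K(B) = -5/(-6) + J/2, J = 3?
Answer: -93800/3 ≈ -31267.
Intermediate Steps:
K(B) = 7/3 (K(B) = -5/(-6) + 3/2 = -5*(-1/6) + 3*(1/2) = 5/6 + 3/2 = 7/3)
u(P) = 11*P**2
I = -35 (I = -7*5 = -35)
(u(-9) + K(-3))*I = (11*(-9)**2 + 7/3)*(-35) = (11*81 + 7/3)*(-35) = (891 + 7/3)*(-35) = (2680/3)*(-35) = -93800/3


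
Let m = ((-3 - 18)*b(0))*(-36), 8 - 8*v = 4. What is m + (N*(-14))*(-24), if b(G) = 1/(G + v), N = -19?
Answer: -4872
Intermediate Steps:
v = ½ (v = 1 - ⅛*4 = 1 - ½ = ½ ≈ 0.50000)
b(G) = 1/(½ + G) (b(G) = 1/(G + ½) = 1/(½ + G))
m = 1512 (m = ((-3 - 18)*(2/(1 + 2*0)))*(-36) = -42/(1 + 0)*(-36) = -42/1*(-36) = -42*(-36) = 1512)
m + (N*(-14))*(-24) = 1512 - 19*(-14)*(-24) = 1512 + 266*(-24) = 1512 - 6384 = -4872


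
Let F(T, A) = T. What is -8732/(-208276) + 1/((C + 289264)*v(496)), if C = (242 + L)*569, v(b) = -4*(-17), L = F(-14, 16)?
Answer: 62197494293/1483535785232 ≈ 0.041925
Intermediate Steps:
L = -14
v(b) = 68
C = 129732 (C = (242 - 14)*569 = 228*569 = 129732)
-8732/(-208276) + 1/((C + 289264)*v(496)) = -8732/(-208276) + 1/((129732 + 289264)*68) = -8732*(-1/208276) + (1/68)/418996 = 2183/52069 + (1/418996)*(1/68) = 2183/52069 + 1/28491728 = 62197494293/1483535785232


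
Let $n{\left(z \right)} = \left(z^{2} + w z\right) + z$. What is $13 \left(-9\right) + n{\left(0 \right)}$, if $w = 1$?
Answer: $-117$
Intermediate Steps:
$n{\left(z \right)} = z^{2} + 2 z$ ($n{\left(z \right)} = \left(z^{2} + 1 z\right) + z = \left(z^{2} + z\right) + z = \left(z + z^{2}\right) + z = z^{2} + 2 z$)
$13 \left(-9\right) + n{\left(0 \right)} = 13 \left(-9\right) + 0 \left(2 + 0\right) = -117 + 0 \cdot 2 = -117 + 0 = -117$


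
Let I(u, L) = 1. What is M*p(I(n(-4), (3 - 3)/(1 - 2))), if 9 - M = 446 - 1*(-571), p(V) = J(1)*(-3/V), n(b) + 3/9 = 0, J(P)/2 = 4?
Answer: 24192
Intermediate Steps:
J(P) = 8 (J(P) = 2*4 = 8)
n(b) = -1/3 (n(b) = -1/3 + 0 = -1/3)
p(V) = -24/V (p(V) = 8*(-3/V) = -24/V)
M = -1008 (M = 9 - (446 - 1*(-571)) = 9 - (446 + 571) = 9 - 1*1017 = 9 - 1017 = -1008)
M*p(I(n(-4), (3 - 3)/(1 - 2))) = -(-24192)/1 = -(-24192) = -1008*(-24) = 24192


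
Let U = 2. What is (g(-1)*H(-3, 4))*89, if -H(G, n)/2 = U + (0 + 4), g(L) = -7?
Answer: 7476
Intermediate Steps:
H(G, n) = -12 (H(G, n) = -2*(2 + (0 + 4)) = -2*(2 + 4) = -2*6 = -12)
(g(-1)*H(-3, 4))*89 = -7*(-12)*89 = 84*89 = 7476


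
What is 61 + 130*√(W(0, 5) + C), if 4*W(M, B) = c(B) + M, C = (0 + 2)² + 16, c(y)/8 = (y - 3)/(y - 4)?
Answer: 61 + 260*√6 ≈ 697.87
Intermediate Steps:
c(y) = 8*(-3 + y)/(-4 + y) (c(y) = 8*((y - 3)/(y - 4)) = 8*((-3 + y)/(-4 + y)) = 8*(-3 + y)/(-4 + y))
C = 20 (C = 2² + 16 = 4 + 16 = 20)
W(M, B) = M/4 + 2*(-3 + B)/(-4 + B) (W(M, B) = (8*(-3 + B)/(-4 + B) + M)/4 = (M + 8*(-3 + B)/(-4 + B))/4 = M/4 + 2*(-3 + B)/(-4 + B))
61 + 130*√(W(0, 5) + C) = 61 + 130*√((-24 + 8*5 + 0*(-4 + 5))/(4*(-4 + 5)) + 20) = 61 + 130*√((¼)*(-24 + 40 + 0*1)/1 + 20) = 61 + 130*√((¼)*1*(-24 + 40 + 0) + 20) = 61 + 130*√((¼)*1*16 + 20) = 61 + 130*√(4 + 20) = 61 + 130*√24 = 61 + 130*(2*√6) = 61 + 260*√6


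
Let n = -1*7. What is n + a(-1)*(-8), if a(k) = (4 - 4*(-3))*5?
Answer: -647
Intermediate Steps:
a(k) = 80 (a(k) = (4 + 12)*5 = 16*5 = 80)
n = -7
n + a(-1)*(-8) = -7 + 80*(-8) = -7 - 640 = -647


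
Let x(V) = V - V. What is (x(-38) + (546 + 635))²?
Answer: 1394761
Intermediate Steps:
x(V) = 0
(x(-38) + (546 + 635))² = (0 + (546 + 635))² = (0 + 1181)² = 1181² = 1394761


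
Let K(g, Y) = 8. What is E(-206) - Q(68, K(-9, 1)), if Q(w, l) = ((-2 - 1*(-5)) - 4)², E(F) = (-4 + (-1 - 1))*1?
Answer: -7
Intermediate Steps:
E(F) = -6 (E(F) = (-4 - 2)*1 = -6*1 = -6)
Q(w, l) = 1 (Q(w, l) = ((-2 + 5) - 4)² = (3 - 4)² = (-1)² = 1)
E(-206) - Q(68, K(-9, 1)) = -6 - 1*1 = -6 - 1 = -7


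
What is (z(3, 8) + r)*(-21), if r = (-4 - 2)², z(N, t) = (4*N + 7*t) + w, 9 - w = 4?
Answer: -2289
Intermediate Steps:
w = 5 (w = 9 - 1*4 = 9 - 4 = 5)
z(N, t) = 5 + 4*N + 7*t (z(N, t) = (4*N + 7*t) + 5 = 5 + 4*N + 7*t)
r = 36 (r = (-6)² = 36)
(z(3, 8) + r)*(-21) = ((5 + 4*3 + 7*8) + 36)*(-21) = ((5 + 12 + 56) + 36)*(-21) = (73 + 36)*(-21) = 109*(-21) = -2289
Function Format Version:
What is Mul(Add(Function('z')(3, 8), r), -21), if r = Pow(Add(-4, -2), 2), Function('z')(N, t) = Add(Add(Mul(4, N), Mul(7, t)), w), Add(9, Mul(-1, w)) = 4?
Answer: -2289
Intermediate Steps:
w = 5 (w = Add(9, Mul(-1, 4)) = Add(9, -4) = 5)
Function('z')(N, t) = Add(5, Mul(4, N), Mul(7, t)) (Function('z')(N, t) = Add(Add(Mul(4, N), Mul(7, t)), 5) = Add(5, Mul(4, N), Mul(7, t)))
r = 36 (r = Pow(-6, 2) = 36)
Mul(Add(Function('z')(3, 8), r), -21) = Mul(Add(Add(5, Mul(4, 3), Mul(7, 8)), 36), -21) = Mul(Add(Add(5, 12, 56), 36), -21) = Mul(Add(73, 36), -21) = Mul(109, -21) = -2289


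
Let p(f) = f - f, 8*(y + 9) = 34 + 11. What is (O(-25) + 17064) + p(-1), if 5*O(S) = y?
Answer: 682533/40 ≈ 17063.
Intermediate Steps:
y = -27/8 (y = -9 + (34 + 11)/8 = -9 + (⅛)*45 = -9 + 45/8 = -27/8 ≈ -3.3750)
p(f) = 0
O(S) = -27/40 (O(S) = (⅕)*(-27/8) = -27/40)
(O(-25) + 17064) + p(-1) = (-27/40 + 17064) + 0 = 682533/40 + 0 = 682533/40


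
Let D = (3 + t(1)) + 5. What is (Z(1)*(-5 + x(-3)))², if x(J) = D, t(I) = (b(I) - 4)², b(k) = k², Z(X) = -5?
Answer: 3600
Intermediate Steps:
t(I) = (-4 + I²)² (t(I) = (I² - 4)² = (-4 + I²)²)
D = 17 (D = (3 + (-4 + 1²)²) + 5 = (3 + (-4 + 1)²) + 5 = (3 + (-3)²) + 5 = (3 + 9) + 5 = 12 + 5 = 17)
x(J) = 17
(Z(1)*(-5 + x(-3)))² = (-5*(-5 + 17))² = (-5*12)² = (-60)² = 3600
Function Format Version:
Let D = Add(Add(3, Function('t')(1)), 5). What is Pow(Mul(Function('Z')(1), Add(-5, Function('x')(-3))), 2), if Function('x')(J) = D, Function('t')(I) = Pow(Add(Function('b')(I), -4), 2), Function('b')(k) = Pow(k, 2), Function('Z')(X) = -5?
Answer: 3600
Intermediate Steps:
Function('t')(I) = Pow(Add(-4, Pow(I, 2)), 2) (Function('t')(I) = Pow(Add(Pow(I, 2), -4), 2) = Pow(Add(-4, Pow(I, 2)), 2))
D = 17 (D = Add(Add(3, Pow(Add(-4, Pow(1, 2)), 2)), 5) = Add(Add(3, Pow(Add(-4, 1), 2)), 5) = Add(Add(3, Pow(-3, 2)), 5) = Add(Add(3, 9), 5) = Add(12, 5) = 17)
Function('x')(J) = 17
Pow(Mul(Function('Z')(1), Add(-5, Function('x')(-3))), 2) = Pow(Mul(-5, Add(-5, 17)), 2) = Pow(Mul(-5, 12), 2) = Pow(-60, 2) = 3600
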